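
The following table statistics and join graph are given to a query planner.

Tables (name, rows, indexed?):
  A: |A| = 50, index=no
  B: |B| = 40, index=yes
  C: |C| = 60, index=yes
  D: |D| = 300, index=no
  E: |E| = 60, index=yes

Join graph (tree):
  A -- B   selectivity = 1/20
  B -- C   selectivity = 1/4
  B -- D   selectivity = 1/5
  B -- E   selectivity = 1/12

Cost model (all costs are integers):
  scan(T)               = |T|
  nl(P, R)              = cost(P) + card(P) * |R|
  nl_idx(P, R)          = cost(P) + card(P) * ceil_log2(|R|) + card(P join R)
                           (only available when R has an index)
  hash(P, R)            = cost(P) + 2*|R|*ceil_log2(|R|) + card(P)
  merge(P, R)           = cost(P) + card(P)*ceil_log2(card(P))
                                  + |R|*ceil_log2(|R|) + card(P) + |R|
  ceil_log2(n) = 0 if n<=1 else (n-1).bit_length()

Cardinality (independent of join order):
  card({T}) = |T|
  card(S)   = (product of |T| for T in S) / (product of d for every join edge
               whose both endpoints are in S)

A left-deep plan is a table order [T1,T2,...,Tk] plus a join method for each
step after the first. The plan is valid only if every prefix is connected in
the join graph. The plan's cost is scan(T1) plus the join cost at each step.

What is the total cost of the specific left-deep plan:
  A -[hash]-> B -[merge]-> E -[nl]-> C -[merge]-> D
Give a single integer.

step 1: scan A: cost=50, card=50
step 2: join B via hash
    card(P join B) = 50*40/(20) = 100
    cost = 50 + 2*40*6 + 50 = 580
step 3: join E via merge
    card(P join E) = 100*60/(12) = 500
    cost = 580 + 100*7 + 60*6 + 100 + 60 = 1800
step 4: join C via nl
    card(P join C) = 500*60/(4) = 7500
    cost = 1800 + 500*60 = 31800
step 5: join D via merge
    card(P join D) = 7500*300/(5) = 450000
    cost = 31800 + 7500*13 + 300*9 + 7500 + 300 = 139800

139800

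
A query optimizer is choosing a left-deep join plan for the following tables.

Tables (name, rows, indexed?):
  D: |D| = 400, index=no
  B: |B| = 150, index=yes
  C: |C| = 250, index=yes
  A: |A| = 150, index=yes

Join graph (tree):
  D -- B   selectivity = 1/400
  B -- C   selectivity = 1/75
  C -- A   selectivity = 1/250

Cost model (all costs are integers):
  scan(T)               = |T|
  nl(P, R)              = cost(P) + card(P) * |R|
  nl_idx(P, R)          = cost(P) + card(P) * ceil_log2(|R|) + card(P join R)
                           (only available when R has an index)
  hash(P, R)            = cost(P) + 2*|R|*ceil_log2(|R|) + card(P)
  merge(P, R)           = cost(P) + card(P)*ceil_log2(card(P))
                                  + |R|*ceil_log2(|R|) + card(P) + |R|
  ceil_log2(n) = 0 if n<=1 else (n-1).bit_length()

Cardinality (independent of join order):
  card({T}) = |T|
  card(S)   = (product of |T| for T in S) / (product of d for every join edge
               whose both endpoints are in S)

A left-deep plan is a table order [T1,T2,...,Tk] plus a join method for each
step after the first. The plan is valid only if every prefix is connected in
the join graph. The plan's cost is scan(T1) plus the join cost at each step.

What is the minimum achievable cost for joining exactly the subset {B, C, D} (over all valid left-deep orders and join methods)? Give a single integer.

4900

Selinger DP over subsets of {B,C,D}:
  {D}: scan cost=400, card=400
  {B}: scan cost=150, card=150
  {C}: scan cost=250, card=250
  {BD}: card=150; try (B,hash)→3200, (B,nl_idx)→3750, (D,merge)→5500, (B,merge)→5750, (D,hash)→7500, (D,nl)→60150 …(+1); best=3200 via (B,hash)
  {BC}: card=500; try (C,nl_idx)→1850, (B,nl_idx)→2750, (B,hash)→2900, (C,merge)→3750, (B,merge)→3850, (C,hash)→4300 …(+2); best=1850 via (C,nl_idx)
  {BCD}: card=500; try (C,nl_idx)→4900, (C,merge)→6800, (C,hash)→7350, (D,hash)→9550, (D,merge)→10850, (C,nl)→40700 …(+1); best=4900 via (C,nl_idx)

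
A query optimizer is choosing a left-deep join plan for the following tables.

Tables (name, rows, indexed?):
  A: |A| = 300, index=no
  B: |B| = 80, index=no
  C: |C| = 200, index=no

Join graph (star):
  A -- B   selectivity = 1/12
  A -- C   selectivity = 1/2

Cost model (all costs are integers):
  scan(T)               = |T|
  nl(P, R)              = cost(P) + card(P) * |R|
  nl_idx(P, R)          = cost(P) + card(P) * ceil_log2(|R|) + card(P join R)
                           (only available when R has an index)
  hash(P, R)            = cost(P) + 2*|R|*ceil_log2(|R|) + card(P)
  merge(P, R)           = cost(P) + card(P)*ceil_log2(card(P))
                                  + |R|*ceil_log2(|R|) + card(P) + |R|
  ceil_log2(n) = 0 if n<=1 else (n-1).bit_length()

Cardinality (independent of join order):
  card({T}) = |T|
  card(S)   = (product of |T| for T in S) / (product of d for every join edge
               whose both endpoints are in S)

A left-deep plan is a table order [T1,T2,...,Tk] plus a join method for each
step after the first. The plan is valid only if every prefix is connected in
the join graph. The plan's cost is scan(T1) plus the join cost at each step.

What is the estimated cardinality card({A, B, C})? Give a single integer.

Tables in S: A(300), B(80), C(200)
Edges inside S: A-B(d=12), A-C(d=2)
numerator = 300 * 80 * 200 = 4800000
denominator = 12 * 2 = 24
card(S) = 4800000 / 24 = 200000

200000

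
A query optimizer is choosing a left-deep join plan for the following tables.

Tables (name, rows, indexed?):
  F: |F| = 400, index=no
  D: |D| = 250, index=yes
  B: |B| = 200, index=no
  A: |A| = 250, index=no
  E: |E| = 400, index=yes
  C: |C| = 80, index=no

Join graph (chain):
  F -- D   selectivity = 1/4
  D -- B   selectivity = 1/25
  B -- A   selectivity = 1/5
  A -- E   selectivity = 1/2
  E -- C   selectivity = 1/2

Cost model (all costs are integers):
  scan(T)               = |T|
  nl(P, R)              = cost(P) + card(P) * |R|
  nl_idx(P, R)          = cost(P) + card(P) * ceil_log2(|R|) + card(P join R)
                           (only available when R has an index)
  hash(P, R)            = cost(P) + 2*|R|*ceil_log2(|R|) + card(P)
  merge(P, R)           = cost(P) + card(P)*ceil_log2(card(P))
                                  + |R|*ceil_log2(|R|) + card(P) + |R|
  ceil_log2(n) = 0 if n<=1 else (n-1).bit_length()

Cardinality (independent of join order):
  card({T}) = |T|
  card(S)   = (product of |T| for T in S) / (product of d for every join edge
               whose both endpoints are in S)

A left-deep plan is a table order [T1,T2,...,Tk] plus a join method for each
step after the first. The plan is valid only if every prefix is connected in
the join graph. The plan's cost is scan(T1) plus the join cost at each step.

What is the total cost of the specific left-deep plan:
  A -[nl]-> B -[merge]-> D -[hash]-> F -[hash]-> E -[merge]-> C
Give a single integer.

64010317540

step 1: scan A: cost=250, card=250
step 2: join B via nl
    card(P join B) = 250*200/(5) = 10000
    cost = 250 + 250*200 = 50250
step 3: join D via merge
    card(P join D) = 10000*250/(25) = 100000
    cost = 50250 + 10000*14 + 250*8 + 10000 + 250 = 202500
step 4: join F via hash
    card(P join F) = 100000*400/(4) = 10000000
    cost = 202500 + 2*400*9 + 100000 = 309700
step 5: join E via hash
    card(P join E) = 10000000*400/(2) = 2000000000
    cost = 309700 + 2*400*9 + 10000000 = 10316900
step 6: join C via merge
    card(P join C) = 2000000000*80/(2) = 80000000000
    cost = 10316900 + 2000000000*31 + 80*7 + 2000000000 + 80 = 64010317540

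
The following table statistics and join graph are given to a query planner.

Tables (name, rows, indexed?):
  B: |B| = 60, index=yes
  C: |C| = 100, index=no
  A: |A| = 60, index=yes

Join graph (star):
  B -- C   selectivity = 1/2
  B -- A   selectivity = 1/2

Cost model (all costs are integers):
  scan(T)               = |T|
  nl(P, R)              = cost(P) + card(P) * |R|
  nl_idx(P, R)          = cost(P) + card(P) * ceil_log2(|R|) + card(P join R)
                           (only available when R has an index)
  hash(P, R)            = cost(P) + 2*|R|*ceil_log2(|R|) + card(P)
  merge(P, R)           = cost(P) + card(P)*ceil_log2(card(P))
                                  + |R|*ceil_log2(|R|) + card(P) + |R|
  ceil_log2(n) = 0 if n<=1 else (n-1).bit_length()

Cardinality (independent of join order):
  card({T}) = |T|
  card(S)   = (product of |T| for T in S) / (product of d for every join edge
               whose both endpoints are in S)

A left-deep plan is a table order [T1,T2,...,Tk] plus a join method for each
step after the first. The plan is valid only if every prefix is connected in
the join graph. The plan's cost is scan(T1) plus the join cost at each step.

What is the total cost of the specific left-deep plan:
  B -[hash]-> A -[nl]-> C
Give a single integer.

180840

step 1: scan B: cost=60, card=60
step 2: join A via hash
    card(P join A) = 60*60/(2) = 1800
    cost = 60 + 2*60*6 + 60 = 840
step 3: join C via nl
    card(P join C) = 1800*100/(2) = 90000
    cost = 840 + 1800*100 = 180840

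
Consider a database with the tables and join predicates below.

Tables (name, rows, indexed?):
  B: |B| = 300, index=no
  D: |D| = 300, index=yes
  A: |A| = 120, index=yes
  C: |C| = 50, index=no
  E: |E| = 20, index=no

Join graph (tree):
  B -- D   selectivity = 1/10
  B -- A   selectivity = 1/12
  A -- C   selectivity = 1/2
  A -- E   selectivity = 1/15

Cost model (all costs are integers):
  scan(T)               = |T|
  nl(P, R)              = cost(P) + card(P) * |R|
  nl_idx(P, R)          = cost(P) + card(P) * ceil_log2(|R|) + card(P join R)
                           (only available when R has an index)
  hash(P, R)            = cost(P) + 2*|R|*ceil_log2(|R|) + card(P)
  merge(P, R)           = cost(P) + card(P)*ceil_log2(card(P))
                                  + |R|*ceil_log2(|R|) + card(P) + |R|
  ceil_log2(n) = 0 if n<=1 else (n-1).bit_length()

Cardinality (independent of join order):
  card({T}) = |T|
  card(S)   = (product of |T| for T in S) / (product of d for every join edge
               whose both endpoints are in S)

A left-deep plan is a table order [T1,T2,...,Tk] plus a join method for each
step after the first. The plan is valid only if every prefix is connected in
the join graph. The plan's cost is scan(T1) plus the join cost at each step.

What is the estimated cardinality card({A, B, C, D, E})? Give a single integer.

Tables in S: A(120), B(300), C(50), D(300), E(20)
Edges inside S: B-D(d=10), B-A(d=12), A-C(d=2), A-E(d=15)
numerator = 120 * 300 * 50 * 300 * 20 = 10800000000
denominator = 10 * 12 * 2 * 15 = 3600
card(S) = 10800000000 / 3600 = 3000000

3000000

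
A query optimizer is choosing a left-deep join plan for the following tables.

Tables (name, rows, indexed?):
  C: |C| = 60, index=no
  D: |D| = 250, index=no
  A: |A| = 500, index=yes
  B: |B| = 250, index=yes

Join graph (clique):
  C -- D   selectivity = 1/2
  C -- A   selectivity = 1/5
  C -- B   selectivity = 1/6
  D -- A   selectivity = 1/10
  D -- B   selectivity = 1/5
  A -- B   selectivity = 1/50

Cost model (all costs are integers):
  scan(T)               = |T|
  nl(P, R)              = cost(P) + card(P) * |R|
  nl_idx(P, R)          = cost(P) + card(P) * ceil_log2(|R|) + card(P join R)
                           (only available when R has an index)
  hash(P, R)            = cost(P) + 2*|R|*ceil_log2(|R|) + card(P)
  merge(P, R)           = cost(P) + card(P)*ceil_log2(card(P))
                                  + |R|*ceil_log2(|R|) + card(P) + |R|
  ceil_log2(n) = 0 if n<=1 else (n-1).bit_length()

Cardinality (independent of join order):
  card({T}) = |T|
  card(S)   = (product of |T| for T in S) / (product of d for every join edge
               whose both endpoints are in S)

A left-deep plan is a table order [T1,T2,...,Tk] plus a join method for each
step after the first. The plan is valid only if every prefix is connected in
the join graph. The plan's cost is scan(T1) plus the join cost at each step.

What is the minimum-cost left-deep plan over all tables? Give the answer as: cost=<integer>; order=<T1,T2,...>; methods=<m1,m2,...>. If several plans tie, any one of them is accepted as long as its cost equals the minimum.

cost=17220; order=A,B,C,D; methods=hash,hash,hash

Selinger DP (subsets sized 1..n):
  {C}: scan cost=60, card=60
  {D}: scan cost=250, card=250
  {A}: scan cost=500, card=500
  {B}: scan cost=250, card=250
  {CD}: card=7500; try (C,hash)→1220, (D,merge)→2730, (C,merge)→2920, (D,hash)→4120, (D,nl)→15060, (C,nl)→15250; best=1220 via (C,hash)
  {AC}: card=6000; try (C,hash)→1720, (A,merge)→5480, (C,merge)→5920, (A,nl_idx)→6600, (A,hash)→9120, (A,nl)→30060 …(+1); best=1720 via (C,hash)
  {BC}: card=2500; try (C,hash)→1220, (B,merge)→2730, (C,merge)→2920, (B,nl_idx)→3040, (B,hash)→4120, (B,nl)→15060 …(+1); best=1220 via (C,hash)
  {AD}: card=12500; try (D,hash)→5000, (A,merge)→7500, (D,merge)→7750, (A,hash)→9500, (A,nl_idx)→15000, (A,nl)→125250 …(+1); best=5000 via (D,hash)
  {BD}: card=12500; try (D,hash)→4500, (B,hash)→4500, (D,merge)→4750, (B,merge)→4750, (B,nl_idx)→14750, (D,nl)→62750 …(+1); best=4500 via (D,hash)
  {AB}: card=2500; try (B,hash)→5000, (A,nl_idx)→5000, (B,nl_idx)→7000, (A,merge)→7500, (B,merge)→7750, (A,hash)→9500 …(+2); best=5000 via (B,hash)
  {ACD}: card=75000; try (D,hash)→11720, (A,hash)→17720, (C,hash)→18220, (D,merge)→87970, (A,merge)→111220, (A,nl_idx)→143720 …(+4); best=11720 via (D,hash)
  {BCD}: card=62500; try (D,hash)→7720, (B,hash)→12720, (C,hash)→17720, (D,merge)→35970, (B,merge)→108470, (B,nl_idx)→123720 …(+4); best=7720 via (D,hash)
  {ABC}: card=5000; try (C,hash)→8220, (B,hash)→11720, (A,hash)→12720, (A,nl_idx)→28720, (C,merge)→37920, (A,merge)→38720 …(+5); best=8220 via (C,hash)
  {ABD}: card=12500; try (D,hash)→11500, (B,hash)→21500, (A,hash)→26000, (D,merge)→39750, (B,nl_idx)→117500, (A,nl_idx)→129500 …(+5); best=11500 via (D,hash)
  {ABCD}: card=12500; try (D,hash)→17220, (C,hash)→24720, (A,hash)→79220, (D,merge)→80470, (B,hash)→90720, (C,merge)→199420 …(+8); best=17220 via (D,hash)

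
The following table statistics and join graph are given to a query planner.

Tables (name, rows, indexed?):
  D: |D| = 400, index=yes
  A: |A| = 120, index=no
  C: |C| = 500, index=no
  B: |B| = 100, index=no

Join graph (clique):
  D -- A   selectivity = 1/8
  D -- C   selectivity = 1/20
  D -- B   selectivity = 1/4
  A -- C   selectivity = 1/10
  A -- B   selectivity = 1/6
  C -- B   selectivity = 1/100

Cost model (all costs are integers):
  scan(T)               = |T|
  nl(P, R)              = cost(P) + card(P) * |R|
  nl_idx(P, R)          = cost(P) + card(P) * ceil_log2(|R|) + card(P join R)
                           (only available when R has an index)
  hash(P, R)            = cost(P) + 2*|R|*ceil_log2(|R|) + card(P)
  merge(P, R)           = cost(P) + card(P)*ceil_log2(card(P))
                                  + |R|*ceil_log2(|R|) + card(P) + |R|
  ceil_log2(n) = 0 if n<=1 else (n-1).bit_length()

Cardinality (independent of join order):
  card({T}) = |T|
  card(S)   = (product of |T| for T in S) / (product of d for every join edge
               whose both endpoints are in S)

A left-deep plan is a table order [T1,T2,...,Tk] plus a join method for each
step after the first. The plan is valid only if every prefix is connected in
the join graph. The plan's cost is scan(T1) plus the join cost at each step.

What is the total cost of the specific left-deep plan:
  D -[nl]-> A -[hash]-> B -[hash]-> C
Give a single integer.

step 1: scan D: cost=400, card=400
step 2: join A via nl
    card(P join A) = 400*120/(8) = 6000
    cost = 400 + 400*120 = 48400
step 3: join B via hash
    card(P join B) = 6000*100/(4*6) = 25000
    cost = 48400 + 2*100*7 + 6000 = 55800
step 4: join C via hash
    card(P join C) = 25000*500/(20*10*100) = 625
    cost = 55800 + 2*500*9 + 25000 = 89800

89800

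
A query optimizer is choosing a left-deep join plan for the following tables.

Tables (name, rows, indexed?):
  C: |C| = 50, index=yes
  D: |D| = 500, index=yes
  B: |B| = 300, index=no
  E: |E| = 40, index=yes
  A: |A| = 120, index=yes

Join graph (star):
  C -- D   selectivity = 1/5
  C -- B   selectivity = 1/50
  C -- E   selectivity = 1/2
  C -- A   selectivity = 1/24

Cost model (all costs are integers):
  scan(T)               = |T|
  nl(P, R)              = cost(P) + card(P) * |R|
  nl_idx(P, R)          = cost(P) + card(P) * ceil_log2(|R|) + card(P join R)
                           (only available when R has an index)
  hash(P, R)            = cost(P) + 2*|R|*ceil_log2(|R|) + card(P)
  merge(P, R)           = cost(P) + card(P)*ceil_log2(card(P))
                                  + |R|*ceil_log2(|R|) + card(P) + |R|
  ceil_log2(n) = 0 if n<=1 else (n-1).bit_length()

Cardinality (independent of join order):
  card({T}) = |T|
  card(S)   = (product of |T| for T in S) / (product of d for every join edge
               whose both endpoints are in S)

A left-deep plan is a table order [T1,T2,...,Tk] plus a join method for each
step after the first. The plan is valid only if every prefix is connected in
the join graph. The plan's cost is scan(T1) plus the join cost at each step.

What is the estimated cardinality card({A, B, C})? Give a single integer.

1500

Tables in S: A(120), B(300), C(50)
Edges inside S: C-B(d=50), C-A(d=24)
numerator = 120 * 300 * 50 = 1800000
denominator = 50 * 24 = 1200
card(S) = 1800000 / 1200 = 1500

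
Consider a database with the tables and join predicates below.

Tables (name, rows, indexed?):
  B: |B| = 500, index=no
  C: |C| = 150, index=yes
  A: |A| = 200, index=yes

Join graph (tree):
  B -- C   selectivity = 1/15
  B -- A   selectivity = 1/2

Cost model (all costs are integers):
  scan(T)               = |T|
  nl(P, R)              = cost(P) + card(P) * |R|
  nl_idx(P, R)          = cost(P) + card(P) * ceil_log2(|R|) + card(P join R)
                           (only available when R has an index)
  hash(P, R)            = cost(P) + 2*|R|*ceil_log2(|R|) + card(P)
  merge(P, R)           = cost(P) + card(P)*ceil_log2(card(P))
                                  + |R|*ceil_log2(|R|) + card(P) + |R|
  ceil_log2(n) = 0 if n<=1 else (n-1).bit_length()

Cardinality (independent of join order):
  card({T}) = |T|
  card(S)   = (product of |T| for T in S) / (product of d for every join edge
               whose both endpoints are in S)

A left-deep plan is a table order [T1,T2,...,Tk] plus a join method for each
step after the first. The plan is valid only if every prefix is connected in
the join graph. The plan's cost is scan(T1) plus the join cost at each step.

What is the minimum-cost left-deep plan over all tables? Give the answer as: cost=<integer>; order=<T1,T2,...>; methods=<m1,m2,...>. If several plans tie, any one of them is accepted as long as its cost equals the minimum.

cost=11600; order=B,C,A; methods=hash,hash

Selinger DP (subsets sized 1..n):
  {B}: scan cost=500, card=500
  {C}: scan cost=150, card=150
  {A}: scan cost=200, card=200
  {BC}: card=5000; try (C,hash)→3400, (B,merge)→6500, (C,merge)→6850, (B,hash)→9300, (C,nl_idx)→9500, (B,nl)→75150 …(+1); best=3400 via (C,hash)
  {AB}: card=50000; try (A,hash)→4200, (B,merge)→7000, (A,merge)→7300, (B,hash)→9400, (A,nl_idx)→54500, (B,nl)→100200 …(+1); best=4200 via (A,hash)
  {ABC}: card=500000; try (A,hash)→11600, (C,hash)→56600, (A,merge)→75200, (A,nl_idx)→543400, (C,merge)→855550, (C,nl_idx)→904200 …(+2); best=11600 via (A,hash)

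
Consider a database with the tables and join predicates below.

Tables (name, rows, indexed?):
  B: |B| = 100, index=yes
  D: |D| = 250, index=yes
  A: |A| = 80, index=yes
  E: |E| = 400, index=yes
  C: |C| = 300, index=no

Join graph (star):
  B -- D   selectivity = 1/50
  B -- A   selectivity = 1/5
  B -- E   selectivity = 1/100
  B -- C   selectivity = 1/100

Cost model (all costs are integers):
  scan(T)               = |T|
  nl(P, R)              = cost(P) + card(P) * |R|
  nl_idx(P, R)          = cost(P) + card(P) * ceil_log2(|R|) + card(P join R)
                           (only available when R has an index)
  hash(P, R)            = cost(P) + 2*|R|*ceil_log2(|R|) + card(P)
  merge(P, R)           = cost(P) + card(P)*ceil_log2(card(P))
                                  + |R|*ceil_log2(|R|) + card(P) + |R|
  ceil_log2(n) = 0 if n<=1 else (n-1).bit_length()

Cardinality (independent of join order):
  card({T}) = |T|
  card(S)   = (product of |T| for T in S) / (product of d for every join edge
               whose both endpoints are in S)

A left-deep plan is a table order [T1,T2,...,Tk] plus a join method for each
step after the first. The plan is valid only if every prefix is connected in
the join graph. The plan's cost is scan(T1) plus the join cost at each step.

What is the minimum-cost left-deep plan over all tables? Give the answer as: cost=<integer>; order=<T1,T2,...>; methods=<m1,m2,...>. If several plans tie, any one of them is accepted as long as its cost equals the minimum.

cost=18220; order=C,B,E,D,A; methods=hash,nl_idx,hash,hash

Selinger DP (subsets sized 1..n):
  {B}: scan cost=100, card=100
  {D}: scan cost=250, card=250
  {A}: scan cost=80, card=80
  {E}: scan cost=400, card=400
  {C}: scan cost=300, card=300
  {BD}: card=500; try (D,nl_idx)→1400, (B,hash)→1900, (B,nl_idx)→2500, (D,merge)→3150, (B,merge)→3300, (D,hash)→4200 …(+2); best=1400 via (D,nl_idx)
  {AB}: card=1600; try (A,hash)→1320, (B,merge)→1520, (A,merge)→1540, (B,hash)→1560, (B,nl_idx)→2240, (A,nl_idx)→2400 …(+2); best=1320 via (A,hash)
  {BE}: card=400; try (E,nl_idx)→1400, (B,hash)→2200, (B,nl_idx)→3600, (E,merge)→4900, (B,merge)→5200, (E,hash)→7400 …(+2); best=1400 via (E,nl_idx)
  {BC}: card=300; try (B,hash)→2000, (B,nl_idx)→2700, (C,merge)→3900, (B,merge)→4100, (C,hash)→5600, (C,nl)→30100 …(+1); best=2000 via (B,hash)
  {ABD}: card=8000; try (A,hash)→3020, (D,hash)→6920, (A,merge)→7040, (A,nl_idx)→12900, (D,nl_idx)→22120, (D,merge)→22770 …(+2); best=3020 via (A,hash)
  {BDE}: card=2000; try (D,hash)→5800, (D,nl_idx)→6600, (D,merge)→7650, (E,nl_idx)→7900, (E,hash)→9100, (E,merge)→10400 …(+2); best=5800 via (D,hash)
  {BCD}: card=1500; try (D,nl_idx)→5900, (D,hash)→6300, (D,merge)→7250, (C,hash)→7300, (C,merge)→9400, (D,nl)→77000 …(+1); best=5900 via (D,nl_idx)
  {ABE}: card=6400; try (A,hash)→2920, (A,merge)→6040, (E,hash)→10120, (A,nl_idx)→10600, (E,nl_idx)→22120, (E,merge)→24520 …(+2); best=2920 via (A,hash)
  {ABC}: card=4800; try (A,hash)→3420, (A,merge)→5640, (C,hash)→8320, (A,nl_idx)→8900, (C,merge)→23520, (A,nl)→26000 …(+1); best=3420 via (A,hash)
  {BCE}: card=1200; try (E,nl_idx)→5900, (C,hash)→7200, (C,merge)→8400, (E,merge)→9000, (E,hash)→9500, (C,nl)→121400 …(+1); best=5900 via (E,nl_idx)
  {ABDE}: card=32000; try (A,hash)→8920, (D,hash)→13320, (E,hash)→18220, (A,merge)→30440, (A,nl_idx)→51800, (D,nl_idx)→86120 …(+6); best=8920 via (A,hash)
  {ABCD}: card=24000; try (A,hash)→8520, (D,hash)→12220, (C,hash)→16420, (A,merge)→24540, (A,nl_idx)→40400, (D,nl_idx)→65820 …(+5); best=8520 via (A,hash)
  {BCDE}: card=6000; try (D,hash)→11100, (C,hash)→13200, (E,hash)→14600, (D,nl_idx)→21500, (D,merge)→22550, (E,nl_idx)→25400 …(+5); best=11100 via (D,hash)
  {ABCE}: card=19200; try (A,hash)→8220, (C,hash)→14720, (E,hash)→15420, (A,merge)→20940, (A,nl_idx)→33500, (E,nl_idx)→65820 …(+5); best=8220 via (A,hash)
  {ABCDE}: card=96000; try (A,hash)→18220, (D,hash)→31420, (E,hash)→39720, (C,hash)→46320, (A,merge)→95740, (A,nl_idx)→149100 …(+9); best=18220 via (A,hash)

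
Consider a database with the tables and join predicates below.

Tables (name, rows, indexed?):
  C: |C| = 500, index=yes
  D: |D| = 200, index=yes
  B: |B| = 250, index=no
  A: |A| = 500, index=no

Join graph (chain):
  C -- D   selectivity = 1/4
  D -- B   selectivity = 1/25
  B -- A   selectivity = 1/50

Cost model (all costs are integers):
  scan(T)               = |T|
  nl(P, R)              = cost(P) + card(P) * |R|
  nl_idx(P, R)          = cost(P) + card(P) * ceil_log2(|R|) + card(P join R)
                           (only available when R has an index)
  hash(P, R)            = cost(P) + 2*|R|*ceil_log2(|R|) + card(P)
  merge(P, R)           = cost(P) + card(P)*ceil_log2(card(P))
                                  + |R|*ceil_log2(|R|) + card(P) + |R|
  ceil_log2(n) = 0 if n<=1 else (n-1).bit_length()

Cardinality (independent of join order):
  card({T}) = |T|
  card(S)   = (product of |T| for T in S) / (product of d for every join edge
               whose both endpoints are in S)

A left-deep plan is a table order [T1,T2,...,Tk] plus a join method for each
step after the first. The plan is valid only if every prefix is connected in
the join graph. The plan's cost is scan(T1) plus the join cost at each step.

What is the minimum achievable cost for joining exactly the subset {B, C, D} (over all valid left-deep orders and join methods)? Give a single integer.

Selinger DP over subsets of {B,C,D}:
  {C}: scan cost=500, card=500
  {D}: scan cost=200, card=200
  {B}: scan cost=250, card=250
  {CD}: card=25000; try (D,hash)→4200, (C,merge)→7000, (D,merge)→7300, (C,hash)→9400, (C,nl_idx)→27000, (D,nl_idx)→29500 …(+2); best=4200 via (D,hash)
  {BD}: card=2000; try (D,hash)→3700, (D,nl_idx)→4250, (B,merge)→4250, (D,merge)→4300, (B,hash)→4400, (B,nl)→50200 …(+1); best=3700 via (D,hash)
  {BCD}: card=250000; try (C,hash)→14700, (C,merge)→32700, (B,hash)→33200, (C,nl_idx)→271700, (B,merge)→406450, (C,nl)→1003700 …(+1); best=14700 via (C,hash)

14700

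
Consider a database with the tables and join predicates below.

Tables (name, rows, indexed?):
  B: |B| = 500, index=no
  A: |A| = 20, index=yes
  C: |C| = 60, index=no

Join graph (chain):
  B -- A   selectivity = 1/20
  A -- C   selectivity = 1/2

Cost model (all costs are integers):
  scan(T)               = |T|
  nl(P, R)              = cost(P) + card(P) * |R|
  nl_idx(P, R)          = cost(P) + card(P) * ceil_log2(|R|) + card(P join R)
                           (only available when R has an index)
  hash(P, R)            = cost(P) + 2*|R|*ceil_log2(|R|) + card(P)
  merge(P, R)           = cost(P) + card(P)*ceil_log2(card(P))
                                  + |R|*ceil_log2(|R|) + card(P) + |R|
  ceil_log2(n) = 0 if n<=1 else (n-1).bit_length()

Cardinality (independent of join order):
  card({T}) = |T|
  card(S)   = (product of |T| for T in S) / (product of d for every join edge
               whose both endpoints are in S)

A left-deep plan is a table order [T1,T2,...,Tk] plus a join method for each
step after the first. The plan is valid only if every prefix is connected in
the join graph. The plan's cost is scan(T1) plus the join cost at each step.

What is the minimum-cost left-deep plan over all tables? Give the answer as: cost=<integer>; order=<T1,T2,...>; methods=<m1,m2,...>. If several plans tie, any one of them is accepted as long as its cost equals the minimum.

cost=2420; order=B,A,C; methods=hash,hash

Selinger DP (subsets sized 1..n):
  {B}: scan cost=500, card=500
  {A}: scan cost=20, card=20
  {C}: scan cost=60, card=60
  {AB}: card=500; try (A,hash)→1200, (A,nl_idx)→3500, (B,merge)→5140, (A,merge)→5620, (B,hash)→9040, (B,nl)→10020 …(+1); best=1200 via (A,hash)
  {AC}: card=600; try (A,hash)→320, (C,merge)→560, (A,merge)→600, (C,hash)→760, (A,nl_idx)→960, (C,nl)→1220 …(+1); best=320 via (A,hash)
  {ABC}: card=15000; try (C,hash)→2420, (C,merge)→6620, (B,hash)→9920, (B,merge)→11920, (C,nl)→31200, (B,nl)→300320; best=2420 via (C,hash)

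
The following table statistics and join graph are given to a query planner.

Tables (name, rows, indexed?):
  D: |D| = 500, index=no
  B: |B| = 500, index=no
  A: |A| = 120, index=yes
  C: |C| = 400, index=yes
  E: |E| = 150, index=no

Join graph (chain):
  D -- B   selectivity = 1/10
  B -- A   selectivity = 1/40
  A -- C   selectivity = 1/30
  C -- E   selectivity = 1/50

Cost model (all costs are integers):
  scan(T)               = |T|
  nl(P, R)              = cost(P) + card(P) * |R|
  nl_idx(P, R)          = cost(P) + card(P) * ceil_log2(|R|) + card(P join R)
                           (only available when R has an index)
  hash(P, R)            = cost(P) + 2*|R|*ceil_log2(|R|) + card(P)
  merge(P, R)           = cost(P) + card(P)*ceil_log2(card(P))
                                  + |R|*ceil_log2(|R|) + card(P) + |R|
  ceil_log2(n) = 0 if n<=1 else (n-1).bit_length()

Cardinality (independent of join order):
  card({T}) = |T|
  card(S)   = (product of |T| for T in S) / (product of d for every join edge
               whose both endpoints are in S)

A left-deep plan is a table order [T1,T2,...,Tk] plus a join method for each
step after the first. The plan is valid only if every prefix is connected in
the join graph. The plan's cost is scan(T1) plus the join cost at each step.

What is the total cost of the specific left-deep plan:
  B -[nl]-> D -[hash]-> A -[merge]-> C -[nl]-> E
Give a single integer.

step 1: scan B: cost=500, card=500
step 2: join D via nl
    card(P join D) = 500*500/(10) = 25000
    cost = 500 + 500*500 = 250500
step 3: join A via hash
    card(P join A) = 25000*120/(40) = 75000
    cost = 250500 + 2*120*7 + 25000 = 277180
step 4: join C via merge
    card(P join C) = 75000*400/(30) = 1000000
    cost = 277180 + 75000*17 + 400*9 + 75000 + 400 = 1631180
step 5: join E via nl
    card(P join E) = 1000000*150/(50) = 3000000
    cost = 1631180 + 1000000*150 = 151631180

151631180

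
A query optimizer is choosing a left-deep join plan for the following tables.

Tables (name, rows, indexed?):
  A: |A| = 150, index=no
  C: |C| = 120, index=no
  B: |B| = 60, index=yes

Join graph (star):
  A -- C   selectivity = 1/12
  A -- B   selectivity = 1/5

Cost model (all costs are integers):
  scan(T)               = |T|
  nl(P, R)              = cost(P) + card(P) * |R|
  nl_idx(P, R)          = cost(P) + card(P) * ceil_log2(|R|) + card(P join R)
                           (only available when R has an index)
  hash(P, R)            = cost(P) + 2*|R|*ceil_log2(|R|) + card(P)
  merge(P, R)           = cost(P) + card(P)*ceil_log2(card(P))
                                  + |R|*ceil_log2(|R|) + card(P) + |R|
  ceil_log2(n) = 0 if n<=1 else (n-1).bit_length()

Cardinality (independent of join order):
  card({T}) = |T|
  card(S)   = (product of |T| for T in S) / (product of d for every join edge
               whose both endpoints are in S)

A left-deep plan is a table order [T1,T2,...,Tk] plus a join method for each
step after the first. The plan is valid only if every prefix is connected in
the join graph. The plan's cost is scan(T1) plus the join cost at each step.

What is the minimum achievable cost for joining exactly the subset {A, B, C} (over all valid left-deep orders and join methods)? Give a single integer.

4200

Selinger DP over subsets of {A,B,C}:
  {A}: scan cost=150, card=150
  {C}: scan cost=120, card=120
  {B}: scan cost=60, card=60
  {AC}: card=1500; try (C,hash)→1980, (A,merge)→2430, (C,merge)→2460, (A,hash)→2640, (A,nl)→18120, (C,nl)→18150; best=1980 via (C,hash)
  {AB}: card=1800; try (B,hash)→1020, (A,merge)→1830, (B,merge)→1920, (A,hash)→2520, (B,nl_idx)→2850, (A,nl)→9060 …(+1); best=1020 via (B,hash)
  {ABC}: card=18000; try (B,hash)→4200, (C,hash)→4500, (B,merge)→20400, (C,merge)→23580, (B,nl_idx)→28980, (B,nl)→91980 …(+1); best=4200 via (B,hash)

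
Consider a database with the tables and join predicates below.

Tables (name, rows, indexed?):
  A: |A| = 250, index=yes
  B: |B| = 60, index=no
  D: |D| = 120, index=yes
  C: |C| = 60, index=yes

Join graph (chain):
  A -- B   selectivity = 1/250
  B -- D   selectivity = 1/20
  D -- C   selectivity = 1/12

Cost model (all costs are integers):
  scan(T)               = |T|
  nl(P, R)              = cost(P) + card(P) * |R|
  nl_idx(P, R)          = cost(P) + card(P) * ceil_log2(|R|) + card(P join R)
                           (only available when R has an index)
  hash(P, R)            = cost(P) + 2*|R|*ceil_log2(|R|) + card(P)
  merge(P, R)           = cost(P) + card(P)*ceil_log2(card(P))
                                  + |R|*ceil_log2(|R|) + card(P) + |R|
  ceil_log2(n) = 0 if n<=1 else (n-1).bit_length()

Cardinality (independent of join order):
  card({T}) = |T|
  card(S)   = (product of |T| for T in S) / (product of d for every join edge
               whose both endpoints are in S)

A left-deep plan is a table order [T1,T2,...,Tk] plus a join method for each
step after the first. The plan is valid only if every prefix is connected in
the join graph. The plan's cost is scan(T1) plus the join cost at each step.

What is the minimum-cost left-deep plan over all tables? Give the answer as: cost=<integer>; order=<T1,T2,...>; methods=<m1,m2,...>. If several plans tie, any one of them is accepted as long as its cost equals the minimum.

Selinger DP (subsets sized 1..n):
  {A}: scan cost=250, card=250
  {B}: scan cost=60, card=60
  {D}: scan cost=120, card=120
  {C}: scan cost=60, card=60
  {AB}: card=60; try (A,nl_idx)→600, (B,hash)→1220, (A,merge)→2730, (B,merge)→2920, (A,hash)→4120, (A,nl)→15060 …(+1); best=600 via (A,nl_idx)
  {BD}: card=360; try (D,nl_idx)→840, (B,hash)→960, (D,merge)→1440, (B,merge)→1500, (D,hash)→1800, (D,nl)→7260 …(+1); best=840 via (D,nl_idx)
  {CD}: card=600; try (C,hash)→960, (D,nl_idx)→1080, (D,merge)→1440, (C,nl_idx)→1440, (C,merge)→1500, (D,hash)→1800 …(+2); best=960 via (C,hash)
  {ABD}: card=360; try (D,nl_idx)→1380, (D,merge)→1980, (D,hash)→2340, (A,nl_idx)→4080, (A,hash)→5200, (A,merge)→6690 …(+2); best=1380 via (D,nl_idx)
  {BCD}: card=1800; try (C,hash)→1920, (B,hash)→2280, (C,nl_idx)→4800, (C,merge)→4860, (B,merge)→7980, (C,nl)→22440 …(+1); best=1920 via (C,hash)
  {ABCD}: card=1800; try (C,hash)→2460, (C,nl_idx)→5340, (C,merge)→5400, (A,hash)→7720, (A,nl_idx)→18120, (C,nl)→22980 …(+2); best=2460 via (C,hash)

cost=2460; order=B,A,D,C; methods=nl_idx,nl_idx,hash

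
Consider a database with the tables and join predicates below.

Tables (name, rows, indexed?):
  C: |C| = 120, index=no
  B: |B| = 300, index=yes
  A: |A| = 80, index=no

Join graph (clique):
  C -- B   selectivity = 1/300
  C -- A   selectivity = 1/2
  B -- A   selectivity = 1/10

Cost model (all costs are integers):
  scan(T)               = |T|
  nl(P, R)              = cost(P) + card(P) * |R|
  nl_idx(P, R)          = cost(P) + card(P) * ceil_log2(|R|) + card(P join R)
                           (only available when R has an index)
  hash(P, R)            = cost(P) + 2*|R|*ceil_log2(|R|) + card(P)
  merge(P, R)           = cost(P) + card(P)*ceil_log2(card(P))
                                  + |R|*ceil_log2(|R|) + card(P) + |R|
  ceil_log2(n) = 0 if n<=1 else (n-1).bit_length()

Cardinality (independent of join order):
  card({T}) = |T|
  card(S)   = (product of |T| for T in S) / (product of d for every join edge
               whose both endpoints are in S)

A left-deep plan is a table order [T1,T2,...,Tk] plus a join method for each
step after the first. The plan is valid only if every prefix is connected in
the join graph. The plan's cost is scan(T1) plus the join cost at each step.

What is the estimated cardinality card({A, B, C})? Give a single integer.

Tables in S: A(80), B(300), C(120)
Edges inside S: C-B(d=300), C-A(d=2), B-A(d=10)
numerator = 80 * 300 * 120 = 2880000
denominator = 300 * 2 * 10 = 6000
card(S) = 2880000 / 6000 = 480

480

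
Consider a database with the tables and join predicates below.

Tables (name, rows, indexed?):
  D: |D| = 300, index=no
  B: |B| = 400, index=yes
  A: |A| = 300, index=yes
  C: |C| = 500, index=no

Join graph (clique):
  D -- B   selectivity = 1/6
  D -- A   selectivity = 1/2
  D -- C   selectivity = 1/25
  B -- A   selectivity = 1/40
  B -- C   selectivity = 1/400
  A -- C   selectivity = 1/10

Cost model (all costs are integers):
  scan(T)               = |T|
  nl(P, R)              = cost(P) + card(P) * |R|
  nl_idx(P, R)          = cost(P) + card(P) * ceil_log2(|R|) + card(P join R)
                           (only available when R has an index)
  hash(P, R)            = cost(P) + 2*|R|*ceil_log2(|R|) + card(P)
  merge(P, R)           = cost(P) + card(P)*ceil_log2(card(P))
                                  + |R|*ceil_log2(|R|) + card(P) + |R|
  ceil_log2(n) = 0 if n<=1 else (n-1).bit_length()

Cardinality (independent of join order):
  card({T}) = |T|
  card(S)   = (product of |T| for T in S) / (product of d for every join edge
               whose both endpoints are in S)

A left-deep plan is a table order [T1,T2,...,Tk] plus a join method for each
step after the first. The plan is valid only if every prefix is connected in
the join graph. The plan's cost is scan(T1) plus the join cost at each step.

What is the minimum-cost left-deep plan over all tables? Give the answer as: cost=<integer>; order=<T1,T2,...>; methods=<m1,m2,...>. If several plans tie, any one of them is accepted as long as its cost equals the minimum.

Selinger DP (subsets sized 1..n):
  {D}: scan cost=300, card=300
  {B}: scan cost=400, card=400
  {A}: scan cost=300, card=300
  {C}: scan cost=500, card=500
  {BD}: card=20000; try (D,hash)→6200, (B,merge)→7300, (D,merge)→7400, (B,hash)→7800, (B,nl_idx)→23000, (B,nl)→120300 …(+1); best=6200 via (D,hash)
  {AD}: card=45000; try (D,hash)→6000, (A,hash)→6000, (D,merge)→6300, (A,merge)→6300, (A,nl_idx)→48000, (D,nl)→90300 …(+1); best=6000 via (D,hash)
  {CD}: card=6000; try (D,hash)→6400, (C,merge)→8300, (D,merge)→8500, (C,hash)→9600, (C,nl)→150300, (D,nl)→150500; best=6400 via (D,hash)
  {AB}: card=3000; try (B,nl_idx)→6000, (A,hash)→6200, (A,nl_idx)→7000, (B,merge)→7300, (A,merge)→7400, (B,hash)→7800 …(+2); best=6000 via (B,nl_idx)
  {BC}: card=500; try (B,nl_idx)→5500, (B,hash)→8200, (C,merge)→9400, (B,merge)→9500, (C,hash)→9800, (C,nl)→200400 …(+1); best=5500 via (B,nl_idx)
  {AC}: card=15000; try (A,hash)→6400, (C,merge)→8300, (A,merge)→8500, (C,hash)→9600, (A,nl_idx)→20000, (C,nl)→150300 …(+1); best=6400 via (A,hash)
  {ABD}: card=75000; try (D,hash)→14400, (A,hash)→31600, (D,merge)→48000, (B,hash)→58200, (A,nl_idx)→261200, (A,merge)→329200 …(+5); best=14400 via (D,hash)
  {BCD}: card=1000; try (D,hash)→11400, (D,merge)→13500, (B,hash)→19600, (C,hash)→35200, (B,nl_idx)→61400, (B,merge)→94400 …(+4); best=11400 via (D,hash)
  {ACD}: card=90000; try (A,hash)→17800, (D,hash)→26800, (C,hash)→60000, (A,merge)→93400, (A,nl_idx)→150400, (D,merge)→234400 …(+4); best=17800 via (A,hash)
  {ABC}: card=375; try (A,nl_idx)→10375, (A,hash)→11400, (A,merge)→13500, (C,hash)→18000, (B,hash)→28600, (C,merge)→50000 …(+5); best=10375 via (A,nl_idx)
  {ABCD}: card=375; try (D,hash)→16150, (D,merge)→17125, (A,hash)→17800, (A,nl_idx)→20775, (A,merge)→25400, (C,hash)→98400 …(+8); best=16150 via (D,hash)

cost=16150; order=C,B,A,D; methods=nl_idx,nl_idx,hash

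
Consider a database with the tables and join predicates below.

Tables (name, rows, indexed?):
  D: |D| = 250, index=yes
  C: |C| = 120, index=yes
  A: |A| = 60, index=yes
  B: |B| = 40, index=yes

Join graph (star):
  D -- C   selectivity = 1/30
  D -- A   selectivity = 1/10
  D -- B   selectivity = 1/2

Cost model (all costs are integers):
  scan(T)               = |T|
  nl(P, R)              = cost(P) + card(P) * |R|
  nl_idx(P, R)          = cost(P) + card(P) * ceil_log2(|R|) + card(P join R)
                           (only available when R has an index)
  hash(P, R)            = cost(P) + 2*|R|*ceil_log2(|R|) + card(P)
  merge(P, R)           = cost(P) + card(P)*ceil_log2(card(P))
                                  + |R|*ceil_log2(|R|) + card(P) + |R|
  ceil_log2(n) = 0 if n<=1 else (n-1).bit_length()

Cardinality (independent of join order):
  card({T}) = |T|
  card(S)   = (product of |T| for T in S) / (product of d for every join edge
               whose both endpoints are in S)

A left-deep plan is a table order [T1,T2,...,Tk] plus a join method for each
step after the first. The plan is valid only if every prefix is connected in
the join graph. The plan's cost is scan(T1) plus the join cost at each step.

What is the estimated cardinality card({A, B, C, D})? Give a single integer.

120000

Tables in S: A(60), B(40), C(120), D(250)
Edges inside S: D-C(d=30), D-A(d=10), D-B(d=2)
numerator = 60 * 40 * 120 * 250 = 72000000
denominator = 30 * 10 * 2 = 600
card(S) = 72000000 / 600 = 120000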